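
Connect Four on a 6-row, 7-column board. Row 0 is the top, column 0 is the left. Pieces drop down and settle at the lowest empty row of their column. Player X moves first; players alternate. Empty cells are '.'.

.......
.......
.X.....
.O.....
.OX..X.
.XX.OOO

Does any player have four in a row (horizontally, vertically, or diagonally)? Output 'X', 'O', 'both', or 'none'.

none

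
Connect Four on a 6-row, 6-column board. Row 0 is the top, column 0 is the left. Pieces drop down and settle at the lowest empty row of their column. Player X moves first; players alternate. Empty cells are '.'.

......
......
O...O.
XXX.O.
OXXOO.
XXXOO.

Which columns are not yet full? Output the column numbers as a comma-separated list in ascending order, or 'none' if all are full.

Answer: 0,1,2,3,4,5

Derivation:
col 0: top cell = '.' → open
col 1: top cell = '.' → open
col 2: top cell = '.' → open
col 3: top cell = '.' → open
col 4: top cell = '.' → open
col 5: top cell = '.' → open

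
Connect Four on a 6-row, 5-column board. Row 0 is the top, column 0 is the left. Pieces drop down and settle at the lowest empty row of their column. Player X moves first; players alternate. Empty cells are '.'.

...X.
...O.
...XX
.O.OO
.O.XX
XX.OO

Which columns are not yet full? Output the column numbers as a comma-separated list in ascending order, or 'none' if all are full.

Answer: 0,1,2,4

Derivation:
col 0: top cell = '.' → open
col 1: top cell = '.' → open
col 2: top cell = '.' → open
col 3: top cell = 'X' → FULL
col 4: top cell = '.' → open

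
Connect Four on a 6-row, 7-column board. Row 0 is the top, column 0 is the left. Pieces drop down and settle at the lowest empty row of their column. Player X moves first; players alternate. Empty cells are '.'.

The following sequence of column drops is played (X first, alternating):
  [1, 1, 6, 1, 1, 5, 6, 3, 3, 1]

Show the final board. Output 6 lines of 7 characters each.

Answer: .......
.O.....
.X.....
.O.....
.O.X..X
.X.O.OX

Derivation:
Move 1: X drops in col 1, lands at row 5
Move 2: O drops in col 1, lands at row 4
Move 3: X drops in col 6, lands at row 5
Move 4: O drops in col 1, lands at row 3
Move 5: X drops in col 1, lands at row 2
Move 6: O drops in col 5, lands at row 5
Move 7: X drops in col 6, lands at row 4
Move 8: O drops in col 3, lands at row 5
Move 9: X drops in col 3, lands at row 4
Move 10: O drops in col 1, lands at row 1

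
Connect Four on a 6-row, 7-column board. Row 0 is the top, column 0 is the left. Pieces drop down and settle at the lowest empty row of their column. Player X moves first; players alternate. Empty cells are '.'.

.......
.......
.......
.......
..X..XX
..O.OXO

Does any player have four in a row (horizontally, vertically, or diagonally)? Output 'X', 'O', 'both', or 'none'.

none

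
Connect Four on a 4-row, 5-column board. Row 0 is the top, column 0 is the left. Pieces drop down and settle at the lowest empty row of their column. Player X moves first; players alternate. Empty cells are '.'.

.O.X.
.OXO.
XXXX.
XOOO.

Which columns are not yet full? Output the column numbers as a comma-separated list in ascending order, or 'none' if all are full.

col 0: top cell = '.' → open
col 1: top cell = 'O' → FULL
col 2: top cell = '.' → open
col 3: top cell = 'X' → FULL
col 4: top cell = '.' → open

Answer: 0,2,4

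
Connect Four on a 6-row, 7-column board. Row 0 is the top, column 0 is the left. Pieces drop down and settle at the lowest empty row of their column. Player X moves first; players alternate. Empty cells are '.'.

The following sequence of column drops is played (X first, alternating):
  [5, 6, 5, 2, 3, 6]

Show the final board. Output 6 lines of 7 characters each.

Answer: .......
.......
.......
.......
.....XO
..OX.XO

Derivation:
Move 1: X drops in col 5, lands at row 5
Move 2: O drops in col 6, lands at row 5
Move 3: X drops in col 5, lands at row 4
Move 4: O drops in col 2, lands at row 5
Move 5: X drops in col 3, lands at row 5
Move 6: O drops in col 6, lands at row 4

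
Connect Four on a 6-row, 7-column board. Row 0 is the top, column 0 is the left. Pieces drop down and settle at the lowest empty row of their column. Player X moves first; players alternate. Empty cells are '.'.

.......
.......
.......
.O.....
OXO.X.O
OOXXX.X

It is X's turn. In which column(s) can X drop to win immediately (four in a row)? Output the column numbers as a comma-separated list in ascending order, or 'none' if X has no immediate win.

Answer: 5

Derivation:
col 0: drop X → no win
col 1: drop X → no win
col 2: drop X → no win
col 3: drop X → no win
col 4: drop X → no win
col 5: drop X → WIN!
col 6: drop X → no win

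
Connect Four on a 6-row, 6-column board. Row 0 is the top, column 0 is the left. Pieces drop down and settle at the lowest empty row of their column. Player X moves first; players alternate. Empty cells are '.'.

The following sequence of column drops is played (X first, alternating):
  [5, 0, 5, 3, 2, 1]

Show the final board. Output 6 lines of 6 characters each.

Answer: ......
......
......
......
.....X
OOXO.X

Derivation:
Move 1: X drops in col 5, lands at row 5
Move 2: O drops in col 0, lands at row 5
Move 3: X drops in col 5, lands at row 4
Move 4: O drops in col 3, lands at row 5
Move 5: X drops in col 2, lands at row 5
Move 6: O drops in col 1, lands at row 5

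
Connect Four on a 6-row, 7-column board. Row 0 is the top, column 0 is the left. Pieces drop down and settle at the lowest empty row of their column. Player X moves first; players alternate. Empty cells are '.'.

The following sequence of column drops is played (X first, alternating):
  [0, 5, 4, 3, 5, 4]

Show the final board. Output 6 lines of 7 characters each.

Answer: .......
.......
.......
.......
....OX.
X..OXO.

Derivation:
Move 1: X drops in col 0, lands at row 5
Move 2: O drops in col 5, lands at row 5
Move 3: X drops in col 4, lands at row 5
Move 4: O drops in col 3, lands at row 5
Move 5: X drops in col 5, lands at row 4
Move 6: O drops in col 4, lands at row 4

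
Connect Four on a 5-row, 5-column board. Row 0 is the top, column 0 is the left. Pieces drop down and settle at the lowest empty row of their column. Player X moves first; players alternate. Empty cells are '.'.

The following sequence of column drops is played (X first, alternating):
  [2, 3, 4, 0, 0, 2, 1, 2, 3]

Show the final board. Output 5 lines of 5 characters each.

Answer: .....
.....
..O..
X.OX.
OXXOX

Derivation:
Move 1: X drops in col 2, lands at row 4
Move 2: O drops in col 3, lands at row 4
Move 3: X drops in col 4, lands at row 4
Move 4: O drops in col 0, lands at row 4
Move 5: X drops in col 0, lands at row 3
Move 6: O drops in col 2, lands at row 3
Move 7: X drops in col 1, lands at row 4
Move 8: O drops in col 2, lands at row 2
Move 9: X drops in col 3, lands at row 3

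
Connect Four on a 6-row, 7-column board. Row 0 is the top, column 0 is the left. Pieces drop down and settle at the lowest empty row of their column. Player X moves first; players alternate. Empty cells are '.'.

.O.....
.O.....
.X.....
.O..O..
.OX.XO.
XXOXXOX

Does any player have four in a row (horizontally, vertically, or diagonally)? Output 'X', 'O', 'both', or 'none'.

none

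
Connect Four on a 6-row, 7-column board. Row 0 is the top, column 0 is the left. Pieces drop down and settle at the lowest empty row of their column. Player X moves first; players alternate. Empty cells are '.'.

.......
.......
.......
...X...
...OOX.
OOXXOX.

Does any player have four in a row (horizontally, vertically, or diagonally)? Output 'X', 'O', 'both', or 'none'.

none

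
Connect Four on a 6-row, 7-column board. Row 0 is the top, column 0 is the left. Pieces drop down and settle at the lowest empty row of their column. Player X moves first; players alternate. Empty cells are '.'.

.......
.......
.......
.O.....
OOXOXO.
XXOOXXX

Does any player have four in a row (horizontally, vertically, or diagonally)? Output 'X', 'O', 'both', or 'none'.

none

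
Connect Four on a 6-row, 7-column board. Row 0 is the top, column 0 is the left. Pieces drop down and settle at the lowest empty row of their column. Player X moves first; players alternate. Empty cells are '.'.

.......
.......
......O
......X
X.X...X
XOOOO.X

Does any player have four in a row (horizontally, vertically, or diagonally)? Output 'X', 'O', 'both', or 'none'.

O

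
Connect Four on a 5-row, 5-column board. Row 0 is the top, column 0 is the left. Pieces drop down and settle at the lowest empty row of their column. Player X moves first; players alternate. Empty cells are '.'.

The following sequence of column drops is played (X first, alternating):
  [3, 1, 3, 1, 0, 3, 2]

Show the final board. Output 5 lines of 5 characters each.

Move 1: X drops in col 3, lands at row 4
Move 2: O drops in col 1, lands at row 4
Move 3: X drops in col 3, lands at row 3
Move 4: O drops in col 1, lands at row 3
Move 5: X drops in col 0, lands at row 4
Move 6: O drops in col 3, lands at row 2
Move 7: X drops in col 2, lands at row 4

Answer: .....
.....
...O.
.O.X.
XOXX.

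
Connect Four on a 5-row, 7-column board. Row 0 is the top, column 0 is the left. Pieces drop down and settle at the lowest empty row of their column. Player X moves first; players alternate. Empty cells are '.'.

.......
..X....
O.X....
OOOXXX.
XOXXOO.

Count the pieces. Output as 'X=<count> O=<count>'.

X=8 O=7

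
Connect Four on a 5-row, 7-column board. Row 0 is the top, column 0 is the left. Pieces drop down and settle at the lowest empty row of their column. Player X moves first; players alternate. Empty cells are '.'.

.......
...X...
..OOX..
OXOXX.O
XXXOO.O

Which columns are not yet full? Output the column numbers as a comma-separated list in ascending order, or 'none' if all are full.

col 0: top cell = '.' → open
col 1: top cell = '.' → open
col 2: top cell = '.' → open
col 3: top cell = '.' → open
col 4: top cell = '.' → open
col 5: top cell = '.' → open
col 6: top cell = '.' → open

Answer: 0,1,2,3,4,5,6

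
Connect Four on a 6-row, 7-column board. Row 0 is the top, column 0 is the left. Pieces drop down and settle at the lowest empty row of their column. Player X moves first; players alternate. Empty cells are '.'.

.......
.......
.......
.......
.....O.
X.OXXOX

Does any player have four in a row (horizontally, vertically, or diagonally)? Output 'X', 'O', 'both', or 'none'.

none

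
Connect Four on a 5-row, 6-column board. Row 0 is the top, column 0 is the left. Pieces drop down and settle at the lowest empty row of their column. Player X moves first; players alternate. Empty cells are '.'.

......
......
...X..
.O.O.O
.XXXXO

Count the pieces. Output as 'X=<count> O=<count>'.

X=5 O=4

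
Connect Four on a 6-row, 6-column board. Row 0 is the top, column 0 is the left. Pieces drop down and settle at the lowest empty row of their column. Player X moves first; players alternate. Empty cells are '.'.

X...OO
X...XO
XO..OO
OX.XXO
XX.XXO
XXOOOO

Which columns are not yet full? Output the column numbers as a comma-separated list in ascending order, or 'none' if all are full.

Answer: 1,2,3

Derivation:
col 0: top cell = 'X' → FULL
col 1: top cell = '.' → open
col 2: top cell = '.' → open
col 3: top cell = '.' → open
col 4: top cell = 'O' → FULL
col 5: top cell = 'O' → FULL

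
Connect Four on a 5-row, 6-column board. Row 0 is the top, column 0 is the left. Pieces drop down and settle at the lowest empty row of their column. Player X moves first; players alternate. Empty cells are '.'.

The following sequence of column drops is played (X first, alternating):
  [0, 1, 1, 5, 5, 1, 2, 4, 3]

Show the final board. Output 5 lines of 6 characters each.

Answer: ......
......
.O....
.X...X
XOXXOO

Derivation:
Move 1: X drops in col 0, lands at row 4
Move 2: O drops in col 1, lands at row 4
Move 3: X drops in col 1, lands at row 3
Move 4: O drops in col 5, lands at row 4
Move 5: X drops in col 5, lands at row 3
Move 6: O drops in col 1, lands at row 2
Move 7: X drops in col 2, lands at row 4
Move 8: O drops in col 4, lands at row 4
Move 9: X drops in col 3, lands at row 4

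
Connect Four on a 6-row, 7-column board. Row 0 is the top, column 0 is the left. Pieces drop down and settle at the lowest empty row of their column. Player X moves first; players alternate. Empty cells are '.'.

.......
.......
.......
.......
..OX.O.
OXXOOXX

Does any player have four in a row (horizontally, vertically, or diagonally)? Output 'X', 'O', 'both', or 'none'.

none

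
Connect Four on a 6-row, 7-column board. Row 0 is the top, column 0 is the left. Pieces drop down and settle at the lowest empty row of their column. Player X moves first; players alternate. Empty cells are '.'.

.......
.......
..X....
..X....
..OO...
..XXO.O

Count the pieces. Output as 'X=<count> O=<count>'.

X=4 O=4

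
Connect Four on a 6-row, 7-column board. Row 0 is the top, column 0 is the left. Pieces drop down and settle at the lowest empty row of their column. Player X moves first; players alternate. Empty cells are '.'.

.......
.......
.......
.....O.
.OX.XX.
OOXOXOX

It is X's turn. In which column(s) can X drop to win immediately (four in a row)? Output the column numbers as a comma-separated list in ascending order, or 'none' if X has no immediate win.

Answer: 3

Derivation:
col 0: drop X → no win
col 1: drop X → no win
col 2: drop X → no win
col 3: drop X → WIN!
col 4: drop X → no win
col 5: drop X → no win
col 6: drop X → no win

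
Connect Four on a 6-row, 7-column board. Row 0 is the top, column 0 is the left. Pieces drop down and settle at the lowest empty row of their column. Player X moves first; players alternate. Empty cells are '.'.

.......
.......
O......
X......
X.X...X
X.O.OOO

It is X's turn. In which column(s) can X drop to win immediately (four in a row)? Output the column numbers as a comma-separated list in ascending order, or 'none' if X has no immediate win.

Answer: none

Derivation:
col 0: drop X → no win
col 1: drop X → no win
col 2: drop X → no win
col 3: drop X → no win
col 4: drop X → no win
col 5: drop X → no win
col 6: drop X → no win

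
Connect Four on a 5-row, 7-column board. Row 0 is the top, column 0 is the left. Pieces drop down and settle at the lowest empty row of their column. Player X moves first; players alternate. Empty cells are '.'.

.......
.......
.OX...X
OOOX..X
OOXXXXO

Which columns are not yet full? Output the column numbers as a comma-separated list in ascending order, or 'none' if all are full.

Answer: 0,1,2,3,4,5,6

Derivation:
col 0: top cell = '.' → open
col 1: top cell = '.' → open
col 2: top cell = '.' → open
col 3: top cell = '.' → open
col 4: top cell = '.' → open
col 5: top cell = '.' → open
col 6: top cell = '.' → open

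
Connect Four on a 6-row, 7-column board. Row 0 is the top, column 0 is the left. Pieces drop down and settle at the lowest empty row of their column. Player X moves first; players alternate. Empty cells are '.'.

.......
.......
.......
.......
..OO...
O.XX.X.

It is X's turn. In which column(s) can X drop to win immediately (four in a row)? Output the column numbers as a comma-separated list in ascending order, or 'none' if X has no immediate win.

Answer: 4

Derivation:
col 0: drop X → no win
col 1: drop X → no win
col 2: drop X → no win
col 3: drop X → no win
col 4: drop X → WIN!
col 5: drop X → no win
col 6: drop X → no win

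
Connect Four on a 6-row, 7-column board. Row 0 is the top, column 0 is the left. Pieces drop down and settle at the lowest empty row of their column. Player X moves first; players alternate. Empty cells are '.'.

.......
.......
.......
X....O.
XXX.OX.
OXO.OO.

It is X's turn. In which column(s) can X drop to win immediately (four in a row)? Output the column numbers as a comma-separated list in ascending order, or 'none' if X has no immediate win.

col 0: drop X → no win
col 1: drop X → no win
col 2: drop X → no win
col 3: drop X → no win
col 4: drop X → no win
col 5: drop X → no win
col 6: drop X → no win

Answer: none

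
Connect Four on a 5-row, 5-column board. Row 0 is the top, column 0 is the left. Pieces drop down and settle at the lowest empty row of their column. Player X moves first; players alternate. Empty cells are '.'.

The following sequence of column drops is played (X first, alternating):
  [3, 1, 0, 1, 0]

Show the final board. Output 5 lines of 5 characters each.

Answer: .....
.....
.....
XO...
XO.X.

Derivation:
Move 1: X drops in col 3, lands at row 4
Move 2: O drops in col 1, lands at row 4
Move 3: X drops in col 0, lands at row 4
Move 4: O drops in col 1, lands at row 3
Move 5: X drops in col 0, lands at row 3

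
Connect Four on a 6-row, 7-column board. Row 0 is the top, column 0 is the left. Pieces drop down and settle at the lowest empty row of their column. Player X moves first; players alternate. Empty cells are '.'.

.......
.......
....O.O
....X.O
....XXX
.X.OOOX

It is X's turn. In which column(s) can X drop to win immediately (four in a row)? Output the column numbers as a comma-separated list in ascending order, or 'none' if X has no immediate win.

col 0: drop X → no win
col 1: drop X → no win
col 2: drop X → no win
col 3: drop X → WIN!
col 4: drop X → no win
col 5: drop X → no win
col 6: drop X → no win

Answer: 3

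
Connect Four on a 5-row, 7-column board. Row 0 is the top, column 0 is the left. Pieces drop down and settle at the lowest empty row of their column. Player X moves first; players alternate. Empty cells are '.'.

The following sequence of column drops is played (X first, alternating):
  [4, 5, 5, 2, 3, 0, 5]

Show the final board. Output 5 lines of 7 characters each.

Answer: .......
.......
.....X.
.....X.
O.OXXO.

Derivation:
Move 1: X drops in col 4, lands at row 4
Move 2: O drops in col 5, lands at row 4
Move 3: X drops in col 5, lands at row 3
Move 4: O drops in col 2, lands at row 4
Move 5: X drops in col 3, lands at row 4
Move 6: O drops in col 0, lands at row 4
Move 7: X drops in col 5, lands at row 2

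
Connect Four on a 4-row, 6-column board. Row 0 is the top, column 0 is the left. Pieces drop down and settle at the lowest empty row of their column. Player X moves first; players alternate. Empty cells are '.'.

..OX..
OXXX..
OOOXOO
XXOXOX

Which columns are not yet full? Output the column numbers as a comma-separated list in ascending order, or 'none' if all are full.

col 0: top cell = '.' → open
col 1: top cell = '.' → open
col 2: top cell = 'O' → FULL
col 3: top cell = 'X' → FULL
col 4: top cell = '.' → open
col 5: top cell = '.' → open

Answer: 0,1,4,5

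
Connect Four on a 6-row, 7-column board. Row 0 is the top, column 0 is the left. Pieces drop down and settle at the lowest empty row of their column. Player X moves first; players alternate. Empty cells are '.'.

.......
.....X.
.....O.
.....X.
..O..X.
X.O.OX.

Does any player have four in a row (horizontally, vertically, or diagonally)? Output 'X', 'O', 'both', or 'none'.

none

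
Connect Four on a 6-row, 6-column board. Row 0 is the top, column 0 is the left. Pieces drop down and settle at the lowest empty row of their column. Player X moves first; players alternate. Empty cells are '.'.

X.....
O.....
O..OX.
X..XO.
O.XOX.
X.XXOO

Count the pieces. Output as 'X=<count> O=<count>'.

X=9 O=8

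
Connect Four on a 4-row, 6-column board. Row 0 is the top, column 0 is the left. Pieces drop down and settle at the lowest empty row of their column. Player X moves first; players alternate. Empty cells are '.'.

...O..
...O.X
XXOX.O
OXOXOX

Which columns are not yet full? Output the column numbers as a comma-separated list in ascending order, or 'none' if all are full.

Answer: 0,1,2,4,5

Derivation:
col 0: top cell = '.' → open
col 1: top cell = '.' → open
col 2: top cell = '.' → open
col 3: top cell = 'O' → FULL
col 4: top cell = '.' → open
col 5: top cell = '.' → open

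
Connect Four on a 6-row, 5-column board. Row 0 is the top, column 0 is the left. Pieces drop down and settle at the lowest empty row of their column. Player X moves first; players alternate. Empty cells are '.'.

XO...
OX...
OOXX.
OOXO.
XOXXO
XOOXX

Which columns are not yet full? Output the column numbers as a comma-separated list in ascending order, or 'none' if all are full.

Answer: 2,3,4

Derivation:
col 0: top cell = 'X' → FULL
col 1: top cell = 'O' → FULL
col 2: top cell = '.' → open
col 3: top cell = '.' → open
col 4: top cell = '.' → open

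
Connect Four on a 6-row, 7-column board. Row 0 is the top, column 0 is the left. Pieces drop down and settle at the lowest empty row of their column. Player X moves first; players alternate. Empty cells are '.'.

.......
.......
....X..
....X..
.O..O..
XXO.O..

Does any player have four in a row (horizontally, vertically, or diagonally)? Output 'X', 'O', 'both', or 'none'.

none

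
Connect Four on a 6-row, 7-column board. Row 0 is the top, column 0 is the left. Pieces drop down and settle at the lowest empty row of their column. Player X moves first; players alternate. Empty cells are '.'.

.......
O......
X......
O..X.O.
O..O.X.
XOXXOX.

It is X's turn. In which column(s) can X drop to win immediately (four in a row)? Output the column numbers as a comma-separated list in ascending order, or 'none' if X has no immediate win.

col 0: drop X → no win
col 1: drop X → no win
col 2: drop X → no win
col 3: drop X → no win
col 4: drop X → no win
col 5: drop X → no win
col 6: drop X → no win

Answer: none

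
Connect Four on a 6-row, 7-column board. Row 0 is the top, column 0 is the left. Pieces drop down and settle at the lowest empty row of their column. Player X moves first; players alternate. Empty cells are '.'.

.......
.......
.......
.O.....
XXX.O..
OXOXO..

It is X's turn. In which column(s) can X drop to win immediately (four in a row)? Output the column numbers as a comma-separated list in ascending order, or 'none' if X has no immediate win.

col 0: drop X → no win
col 1: drop X → no win
col 2: drop X → no win
col 3: drop X → WIN!
col 4: drop X → no win
col 5: drop X → no win
col 6: drop X → no win

Answer: 3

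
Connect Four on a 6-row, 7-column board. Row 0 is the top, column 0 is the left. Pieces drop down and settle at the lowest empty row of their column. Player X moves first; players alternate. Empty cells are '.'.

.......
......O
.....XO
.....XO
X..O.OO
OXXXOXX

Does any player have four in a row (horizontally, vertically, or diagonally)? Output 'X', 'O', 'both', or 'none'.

O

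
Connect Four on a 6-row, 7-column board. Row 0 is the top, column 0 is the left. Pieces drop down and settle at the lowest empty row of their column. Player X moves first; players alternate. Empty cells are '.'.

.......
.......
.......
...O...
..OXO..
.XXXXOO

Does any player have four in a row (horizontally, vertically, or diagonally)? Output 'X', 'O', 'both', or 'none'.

X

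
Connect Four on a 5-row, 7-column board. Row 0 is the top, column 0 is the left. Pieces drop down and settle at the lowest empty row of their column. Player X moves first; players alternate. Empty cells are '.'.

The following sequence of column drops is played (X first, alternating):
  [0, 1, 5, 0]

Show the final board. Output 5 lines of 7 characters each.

Answer: .......
.......
.......
O......
XO...X.

Derivation:
Move 1: X drops in col 0, lands at row 4
Move 2: O drops in col 1, lands at row 4
Move 3: X drops in col 5, lands at row 4
Move 4: O drops in col 0, lands at row 3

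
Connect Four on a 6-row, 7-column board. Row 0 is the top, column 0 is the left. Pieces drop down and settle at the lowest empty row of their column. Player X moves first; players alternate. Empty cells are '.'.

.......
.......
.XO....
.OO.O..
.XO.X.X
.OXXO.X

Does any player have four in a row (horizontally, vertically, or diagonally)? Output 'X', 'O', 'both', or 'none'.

none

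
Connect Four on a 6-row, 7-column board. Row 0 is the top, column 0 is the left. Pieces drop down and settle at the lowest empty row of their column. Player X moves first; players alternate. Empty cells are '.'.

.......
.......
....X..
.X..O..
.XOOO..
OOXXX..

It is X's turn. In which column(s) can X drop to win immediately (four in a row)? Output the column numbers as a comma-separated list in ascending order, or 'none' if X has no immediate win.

col 0: drop X → no win
col 1: drop X → no win
col 2: drop X → no win
col 3: drop X → no win
col 4: drop X → no win
col 5: drop X → WIN!
col 6: drop X → no win

Answer: 5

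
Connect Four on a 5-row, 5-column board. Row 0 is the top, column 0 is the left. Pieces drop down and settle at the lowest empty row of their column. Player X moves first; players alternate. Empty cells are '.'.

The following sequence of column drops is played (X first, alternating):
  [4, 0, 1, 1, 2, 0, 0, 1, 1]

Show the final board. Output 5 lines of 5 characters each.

Move 1: X drops in col 4, lands at row 4
Move 2: O drops in col 0, lands at row 4
Move 3: X drops in col 1, lands at row 4
Move 4: O drops in col 1, lands at row 3
Move 5: X drops in col 2, lands at row 4
Move 6: O drops in col 0, lands at row 3
Move 7: X drops in col 0, lands at row 2
Move 8: O drops in col 1, lands at row 2
Move 9: X drops in col 1, lands at row 1

Answer: .....
.X...
XO...
OO...
OXX.X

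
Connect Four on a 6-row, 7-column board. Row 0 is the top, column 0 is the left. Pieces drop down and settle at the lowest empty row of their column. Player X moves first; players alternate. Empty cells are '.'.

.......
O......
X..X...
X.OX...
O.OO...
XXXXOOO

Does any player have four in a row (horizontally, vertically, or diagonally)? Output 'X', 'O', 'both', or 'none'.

X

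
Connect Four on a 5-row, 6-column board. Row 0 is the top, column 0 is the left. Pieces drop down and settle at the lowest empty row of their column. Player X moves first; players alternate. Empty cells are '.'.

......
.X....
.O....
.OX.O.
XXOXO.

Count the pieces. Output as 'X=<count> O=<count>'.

X=5 O=5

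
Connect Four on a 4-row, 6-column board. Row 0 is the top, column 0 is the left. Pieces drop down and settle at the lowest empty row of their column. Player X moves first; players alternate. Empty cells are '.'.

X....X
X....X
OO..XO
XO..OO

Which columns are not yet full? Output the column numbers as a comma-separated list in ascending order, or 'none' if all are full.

Answer: 1,2,3,4

Derivation:
col 0: top cell = 'X' → FULL
col 1: top cell = '.' → open
col 2: top cell = '.' → open
col 3: top cell = '.' → open
col 4: top cell = '.' → open
col 5: top cell = 'X' → FULL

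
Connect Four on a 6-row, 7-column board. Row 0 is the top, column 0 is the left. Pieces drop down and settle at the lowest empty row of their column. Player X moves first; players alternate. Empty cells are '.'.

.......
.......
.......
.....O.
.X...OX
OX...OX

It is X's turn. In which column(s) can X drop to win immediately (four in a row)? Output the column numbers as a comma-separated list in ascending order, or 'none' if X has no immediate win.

Answer: none

Derivation:
col 0: drop X → no win
col 1: drop X → no win
col 2: drop X → no win
col 3: drop X → no win
col 4: drop X → no win
col 5: drop X → no win
col 6: drop X → no win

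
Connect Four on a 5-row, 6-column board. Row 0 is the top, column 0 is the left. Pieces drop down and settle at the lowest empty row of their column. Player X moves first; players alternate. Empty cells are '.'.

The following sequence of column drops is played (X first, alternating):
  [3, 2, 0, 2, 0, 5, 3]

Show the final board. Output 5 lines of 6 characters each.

Move 1: X drops in col 3, lands at row 4
Move 2: O drops in col 2, lands at row 4
Move 3: X drops in col 0, lands at row 4
Move 4: O drops in col 2, lands at row 3
Move 5: X drops in col 0, lands at row 3
Move 6: O drops in col 5, lands at row 4
Move 7: X drops in col 3, lands at row 3

Answer: ......
......
......
X.OX..
X.OX.O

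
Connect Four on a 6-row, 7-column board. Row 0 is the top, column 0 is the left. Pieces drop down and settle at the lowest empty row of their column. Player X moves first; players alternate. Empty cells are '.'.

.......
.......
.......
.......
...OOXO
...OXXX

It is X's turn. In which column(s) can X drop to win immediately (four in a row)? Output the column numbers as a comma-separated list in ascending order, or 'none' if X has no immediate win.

Answer: none

Derivation:
col 0: drop X → no win
col 1: drop X → no win
col 2: drop X → no win
col 3: drop X → no win
col 4: drop X → no win
col 5: drop X → no win
col 6: drop X → no win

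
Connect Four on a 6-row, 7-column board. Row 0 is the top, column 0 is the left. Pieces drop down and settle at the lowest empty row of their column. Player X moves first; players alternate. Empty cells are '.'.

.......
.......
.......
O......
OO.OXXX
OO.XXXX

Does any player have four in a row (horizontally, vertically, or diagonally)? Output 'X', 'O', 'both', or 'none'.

X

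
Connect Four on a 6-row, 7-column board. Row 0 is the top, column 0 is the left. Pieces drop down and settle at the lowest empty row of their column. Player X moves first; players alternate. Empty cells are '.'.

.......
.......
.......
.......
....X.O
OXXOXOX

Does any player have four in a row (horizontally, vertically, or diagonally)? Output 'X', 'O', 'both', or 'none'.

none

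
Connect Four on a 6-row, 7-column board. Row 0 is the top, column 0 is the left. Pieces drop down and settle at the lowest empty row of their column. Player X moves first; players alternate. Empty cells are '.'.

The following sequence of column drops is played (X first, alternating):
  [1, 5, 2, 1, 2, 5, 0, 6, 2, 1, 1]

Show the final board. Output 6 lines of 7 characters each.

Move 1: X drops in col 1, lands at row 5
Move 2: O drops in col 5, lands at row 5
Move 3: X drops in col 2, lands at row 5
Move 4: O drops in col 1, lands at row 4
Move 5: X drops in col 2, lands at row 4
Move 6: O drops in col 5, lands at row 4
Move 7: X drops in col 0, lands at row 5
Move 8: O drops in col 6, lands at row 5
Move 9: X drops in col 2, lands at row 3
Move 10: O drops in col 1, lands at row 3
Move 11: X drops in col 1, lands at row 2

Answer: .......
.......
.X.....
.OX....
.OX..O.
XXX..OO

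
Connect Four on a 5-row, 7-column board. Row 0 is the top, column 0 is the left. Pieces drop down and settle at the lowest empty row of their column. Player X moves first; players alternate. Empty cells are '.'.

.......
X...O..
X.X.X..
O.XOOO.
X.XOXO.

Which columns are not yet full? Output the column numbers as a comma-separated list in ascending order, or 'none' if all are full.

col 0: top cell = '.' → open
col 1: top cell = '.' → open
col 2: top cell = '.' → open
col 3: top cell = '.' → open
col 4: top cell = '.' → open
col 5: top cell = '.' → open
col 6: top cell = '.' → open

Answer: 0,1,2,3,4,5,6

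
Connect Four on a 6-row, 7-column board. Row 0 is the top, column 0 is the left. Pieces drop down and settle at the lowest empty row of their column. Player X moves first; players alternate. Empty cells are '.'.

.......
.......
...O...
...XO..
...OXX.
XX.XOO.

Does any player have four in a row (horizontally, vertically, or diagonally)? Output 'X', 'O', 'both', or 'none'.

none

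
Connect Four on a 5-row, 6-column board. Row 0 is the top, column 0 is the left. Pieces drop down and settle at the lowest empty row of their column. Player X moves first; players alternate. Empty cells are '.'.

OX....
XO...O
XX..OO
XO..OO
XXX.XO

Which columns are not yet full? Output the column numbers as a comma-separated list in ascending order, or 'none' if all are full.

col 0: top cell = 'O' → FULL
col 1: top cell = 'X' → FULL
col 2: top cell = '.' → open
col 3: top cell = '.' → open
col 4: top cell = '.' → open
col 5: top cell = '.' → open

Answer: 2,3,4,5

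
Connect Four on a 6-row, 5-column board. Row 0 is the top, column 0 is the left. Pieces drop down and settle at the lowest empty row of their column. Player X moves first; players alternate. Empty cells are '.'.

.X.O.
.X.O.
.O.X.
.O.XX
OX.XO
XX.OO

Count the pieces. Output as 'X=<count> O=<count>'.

X=9 O=8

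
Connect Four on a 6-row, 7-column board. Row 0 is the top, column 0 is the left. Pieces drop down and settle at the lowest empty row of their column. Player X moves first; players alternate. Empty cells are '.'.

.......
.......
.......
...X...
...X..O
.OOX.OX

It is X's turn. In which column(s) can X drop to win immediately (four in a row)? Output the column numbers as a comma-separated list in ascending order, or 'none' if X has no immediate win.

col 0: drop X → no win
col 1: drop X → no win
col 2: drop X → no win
col 3: drop X → WIN!
col 4: drop X → no win
col 5: drop X → no win
col 6: drop X → no win

Answer: 3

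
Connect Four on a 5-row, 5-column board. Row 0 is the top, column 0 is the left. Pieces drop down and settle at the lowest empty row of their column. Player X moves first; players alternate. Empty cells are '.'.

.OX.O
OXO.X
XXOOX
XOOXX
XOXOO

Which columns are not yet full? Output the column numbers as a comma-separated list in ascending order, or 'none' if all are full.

Answer: 0,3

Derivation:
col 0: top cell = '.' → open
col 1: top cell = 'O' → FULL
col 2: top cell = 'X' → FULL
col 3: top cell = '.' → open
col 4: top cell = 'O' → FULL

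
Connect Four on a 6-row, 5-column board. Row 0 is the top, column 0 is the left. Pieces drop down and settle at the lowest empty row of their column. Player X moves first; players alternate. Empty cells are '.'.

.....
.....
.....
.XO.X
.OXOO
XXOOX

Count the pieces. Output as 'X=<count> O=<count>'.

X=6 O=6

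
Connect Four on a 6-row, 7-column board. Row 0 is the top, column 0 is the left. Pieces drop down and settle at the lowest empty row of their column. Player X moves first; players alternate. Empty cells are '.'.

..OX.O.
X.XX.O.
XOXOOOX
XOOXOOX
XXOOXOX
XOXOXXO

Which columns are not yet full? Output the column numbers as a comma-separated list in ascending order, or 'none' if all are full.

col 0: top cell = '.' → open
col 1: top cell = '.' → open
col 2: top cell = 'O' → FULL
col 3: top cell = 'X' → FULL
col 4: top cell = '.' → open
col 5: top cell = 'O' → FULL
col 6: top cell = '.' → open

Answer: 0,1,4,6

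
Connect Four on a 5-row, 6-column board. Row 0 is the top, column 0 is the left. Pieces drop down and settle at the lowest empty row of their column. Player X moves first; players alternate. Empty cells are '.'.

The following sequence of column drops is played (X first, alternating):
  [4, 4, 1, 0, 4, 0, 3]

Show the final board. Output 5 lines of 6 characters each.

Answer: ......
......
....X.
O...O.
OX.XX.

Derivation:
Move 1: X drops in col 4, lands at row 4
Move 2: O drops in col 4, lands at row 3
Move 3: X drops in col 1, lands at row 4
Move 4: O drops in col 0, lands at row 4
Move 5: X drops in col 4, lands at row 2
Move 6: O drops in col 0, lands at row 3
Move 7: X drops in col 3, lands at row 4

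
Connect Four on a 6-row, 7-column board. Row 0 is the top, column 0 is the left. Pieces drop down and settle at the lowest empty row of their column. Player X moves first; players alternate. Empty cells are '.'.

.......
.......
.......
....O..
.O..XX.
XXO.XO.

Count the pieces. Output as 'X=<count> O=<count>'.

X=5 O=4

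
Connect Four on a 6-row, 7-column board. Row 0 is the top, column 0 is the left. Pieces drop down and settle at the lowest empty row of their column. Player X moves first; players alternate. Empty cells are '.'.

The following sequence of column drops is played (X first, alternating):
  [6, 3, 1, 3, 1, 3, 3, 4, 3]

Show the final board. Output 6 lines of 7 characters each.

Move 1: X drops in col 6, lands at row 5
Move 2: O drops in col 3, lands at row 5
Move 3: X drops in col 1, lands at row 5
Move 4: O drops in col 3, lands at row 4
Move 5: X drops in col 1, lands at row 4
Move 6: O drops in col 3, lands at row 3
Move 7: X drops in col 3, lands at row 2
Move 8: O drops in col 4, lands at row 5
Move 9: X drops in col 3, lands at row 1

Answer: .......
...X...
...X...
...O...
.X.O...
.X.OO.X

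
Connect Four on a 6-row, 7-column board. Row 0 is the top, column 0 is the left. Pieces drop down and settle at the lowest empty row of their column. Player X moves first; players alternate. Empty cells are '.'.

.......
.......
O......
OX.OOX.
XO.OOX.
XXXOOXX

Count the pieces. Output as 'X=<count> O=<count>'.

X=9 O=9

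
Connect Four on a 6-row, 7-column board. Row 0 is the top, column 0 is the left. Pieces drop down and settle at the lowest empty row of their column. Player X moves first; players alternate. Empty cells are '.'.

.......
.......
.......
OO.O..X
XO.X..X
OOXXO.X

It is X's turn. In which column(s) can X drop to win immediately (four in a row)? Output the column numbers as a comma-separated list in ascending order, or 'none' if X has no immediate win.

col 0: drop X → no win
col 1: drop X → no win
col 2: drop X → no win
col 3: drop X → no win
col 4: drop X → no win
col 5: drop X → no win
col 6: drop X → WIN!

Answer: 6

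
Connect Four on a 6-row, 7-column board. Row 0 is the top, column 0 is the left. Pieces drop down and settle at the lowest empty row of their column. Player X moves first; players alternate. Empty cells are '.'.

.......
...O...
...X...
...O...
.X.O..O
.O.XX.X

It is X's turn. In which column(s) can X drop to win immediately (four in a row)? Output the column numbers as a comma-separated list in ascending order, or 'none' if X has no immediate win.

col 0: drop X → no win
col 1: drop X → no win
col 2: drop X → no win
col 3: drop X → no win
col 4: drop X → no win
col 5: drop X → WIN!
col 6: drop X → no win

Answer: 5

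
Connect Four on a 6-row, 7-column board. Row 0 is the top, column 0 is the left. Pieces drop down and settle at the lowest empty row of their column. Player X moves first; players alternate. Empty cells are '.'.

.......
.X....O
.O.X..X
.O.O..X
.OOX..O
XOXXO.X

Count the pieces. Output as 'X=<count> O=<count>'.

X=9 O=9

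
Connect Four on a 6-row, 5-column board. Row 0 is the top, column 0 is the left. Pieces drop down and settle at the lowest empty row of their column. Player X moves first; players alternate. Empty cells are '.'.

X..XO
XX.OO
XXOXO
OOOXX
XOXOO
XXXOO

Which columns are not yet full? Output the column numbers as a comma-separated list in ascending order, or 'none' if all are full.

Answer: 1,2

Derivation:
col 0: top cell = 'X' → FULL
col 1: top cell = '.' → open
col 2: top cell = '.' → open
col 3: top cell = 'X' → FULL
col 4: top cell = 'O' → FULL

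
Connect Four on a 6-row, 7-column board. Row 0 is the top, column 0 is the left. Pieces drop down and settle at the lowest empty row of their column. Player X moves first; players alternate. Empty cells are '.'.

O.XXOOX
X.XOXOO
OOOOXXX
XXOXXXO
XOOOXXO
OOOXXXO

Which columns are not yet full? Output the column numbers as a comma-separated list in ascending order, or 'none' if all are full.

Answer: 1

Derivation:
col 0: top cell = 'O' → FULL
col 1: top cell = '.' → open
col 2: top cell = 'X' → FULL
col 3: top cell = 'X' → FULL
col 4: top cell = 'O' → FULL
col 5: top cell = 'O' → FULL
col 6: top cell = 'X' → FULL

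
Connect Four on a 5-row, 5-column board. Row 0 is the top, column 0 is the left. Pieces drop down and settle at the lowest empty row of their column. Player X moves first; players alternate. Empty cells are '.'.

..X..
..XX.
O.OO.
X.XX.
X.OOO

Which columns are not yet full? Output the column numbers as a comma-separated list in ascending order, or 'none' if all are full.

col 0: top cell = '.' → open
col 1: top cell = '.' → open
col 2: top cell = 'X' → FULL
col 3: top cell = '.' → open
col 4: top cell = '.' → open

Answer: 0,1,3,4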